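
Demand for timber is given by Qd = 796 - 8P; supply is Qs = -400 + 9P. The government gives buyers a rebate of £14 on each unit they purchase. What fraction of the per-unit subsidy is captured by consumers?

Pre-subsidy: 796 - 8P = -400 + 9P gives P* = 1196/17, Q* = 3964/17.
With the rebate, buyers effectively pay Pb = Ps − 14, where Ps is the price sellers receive.
Demand in terms of Ps becomes Qd = 796 − 8(Ps − 14) = 908 - 8Ps. Setting this equal to supply: 908 - 8Ps = -400 + 9Ps, so Ps = 1308/17.
Buyers pay Pb = 1308/17 − 14 = 1070/17; Q' = -400 + 9·(1308/17) = 4972/17.
Buyers' price falls by P* − Pb = 1196/17 − 1070/17 = 126/17; sellers' price rises by Ps − P* = 1308/17 − 1196/17 = 112/17.
So consumers capture (126/17)/14 = 9/17 of each unit of subsidy.

Consumer share = 9/17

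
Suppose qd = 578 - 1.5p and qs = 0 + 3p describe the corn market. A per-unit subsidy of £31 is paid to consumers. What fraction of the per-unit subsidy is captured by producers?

Producer share = 1/3

Pre-subsidy: 578 - 1.5p = 0 + 3p gives p* = 1156/9, q* = 1156/3.
With the rebate, buyers effectively pay pb = ps − 31, where ps is the price sellers receive.
Demand in terms of ps becomes qd = 578 − 1.5(ps − 31) = 624.5 - 1.5ps. Setting this equal to supply: 624.5 - 1.5ps = 0 + 3ps, so ps = 1249/9.
Buyers pay pb = 1249/9 − 31 = 970/9; q' = 0 + 3·(1249/9) = 1249/3.
Buyers' price falls by p* − pb = 1156/9 − 970/9 = 62/3; sellers' price rises by ps − p* = 1249/9 − 1156/9 = 31/3.
So producers capture (31/3)/31 = 1/3 of each unit of subsidy.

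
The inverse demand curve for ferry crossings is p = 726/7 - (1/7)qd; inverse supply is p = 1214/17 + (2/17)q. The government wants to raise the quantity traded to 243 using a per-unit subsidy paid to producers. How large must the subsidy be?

At q = 243, from the demand curve buyers pay pb = 726/7 − (1/7)·243 = 69; from the supply curve sellers need ps = 1214/17 + (2/17)·243 = 100.
The subsidy must fill the gap: s = ps − pb = 100 − 69 = 31.

Required subsidy s = 31 per unit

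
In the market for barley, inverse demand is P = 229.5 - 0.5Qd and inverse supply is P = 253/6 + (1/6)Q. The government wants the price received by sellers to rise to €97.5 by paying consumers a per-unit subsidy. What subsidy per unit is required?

Required subsidy s = €34 per unit

At a seller price of 97.5, quantity supplied is -253 + 6·97.5 = 332.
Buyers absorb 332 only when they pay Pb = 229.5 − 0.5·332 = 63.5.
s = Ps − Pb = 97.5 − 63.5 = 34.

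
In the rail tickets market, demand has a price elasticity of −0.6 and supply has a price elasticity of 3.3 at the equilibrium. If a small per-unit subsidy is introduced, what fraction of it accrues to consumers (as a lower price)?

For a small subsidy around the equilibrium, the benefit split depends on the relative slopes, which at a point are proportional to the elasticities.
Buyer share = εs/(εs + |εd|) = 3.3/(3.3 + 0.6) = 11/13; seller share = |εd|/(εs + |εd|) = 2/13.

Consumer share = 11/13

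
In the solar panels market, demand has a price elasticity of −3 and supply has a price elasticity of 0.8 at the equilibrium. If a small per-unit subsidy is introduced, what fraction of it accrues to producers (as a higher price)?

For a small subsidy around the equilibrium, the benefit split depends on the relative slopes, which at a point are proportional to the elasticities.
Buyer share = εs/(εs + |εd|) = 0.8/(0.8 + 3) = 4/19; seller share = |εd|/(εs + |εd|) = 15/19.
So producers capture 15/19 of the subsidy.

Producer share = 15/19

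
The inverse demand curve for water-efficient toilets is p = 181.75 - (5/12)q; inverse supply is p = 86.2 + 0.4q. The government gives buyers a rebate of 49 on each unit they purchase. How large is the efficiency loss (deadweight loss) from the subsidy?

Pre-subsidy: 181.75 - (5/12)q = 86.2 + 0.4q gives q* = 117 and p* = 133.
With the rebate, buyers effectively pay pb = ps − 49, where ps is the price sellers receive.
On the curves, pb = 181.75 - (5/12)q and ps = 86.2 + 0.4q; the wedge ps − pb = 49 gives 86.2 + 0.4q − (181.75 - (5/12)q) = 49, so q' = 177.
Then pb = 181.75 − (5/12)·177 = 108 and ps = 86.2 + 0.4·177 = 157.
The subsidy expands output by 177 − 117 = 60 past the efficient level; on those units the gap between marginal cost and willingness to pay runs from 0 up to 49.
DWL = ½ × 49 × 60 = 1470.

Deadweight loss = 1470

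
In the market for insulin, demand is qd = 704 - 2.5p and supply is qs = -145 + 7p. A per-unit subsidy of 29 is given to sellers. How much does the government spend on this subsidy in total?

Pre-subsidy: 704 - 2.5p = -145 + 7p gives p* = 1698/19, q* = 9131/19.
With the subsidy, sellers receive ps = pb + 29 for each unit, where pb is the price buyers pay.
Supply in terms of pb becomes qs = -145 + 7(pb + 29) = 58 + 7pb. Setting this equal to demand: 704 - 2.5pb = 58 + 7pb, so pb = 68.
Sellers receive ps = 68 + 29 = 97; q' = 704 − 2.5·68 = 534.
Government outlay = subsidy × quantity = 29 × 534 = 15486.

Government cost = 15486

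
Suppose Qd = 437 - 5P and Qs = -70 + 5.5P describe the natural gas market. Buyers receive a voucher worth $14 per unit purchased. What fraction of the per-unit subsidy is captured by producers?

Producer share = 10/21

Pre-subsidy: 437 - 5P = -70 + 5.5P gives P* = 338/7, Q* = 1369/7.
With the rebate, buyers effectively pay Pb = Ps − 14, where Ps is the price sellers receive.
Demand in terms of Ps becomes Qd = 437 − 5(Ps − 14) = 507 - 5Ps. Setting this equal to supply: 507 - 5Ps = -70 + 5.5Ps, so Ps = 1154/21.
Buyers pay Pb = 1154/21 − 14 = 860/21; Q' = -70 + 5.5·(1154/21) = 4877/21.
Buyers' price falls by P* − Pb = 338/7 − 860/21 = 22/3; sellers' price rises by Ps − P* = 1154/21 − 338/7 = 20/3.
So producers capture (20/3)/14 = 10/21 of each unit of subsidy.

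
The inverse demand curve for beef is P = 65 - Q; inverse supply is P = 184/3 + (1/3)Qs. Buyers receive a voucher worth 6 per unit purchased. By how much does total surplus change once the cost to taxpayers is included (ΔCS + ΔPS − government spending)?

Pre-subsidy: 65 - Q = 184/3 + (1/3)Q gives Q* = 2.75 and P* = 62.25.
With the rebate, buyers effectively pay Pb = Ps − 6, where Ps is the price sellers receive.
On the curves, Pb = 65 - Q and Ps = 184/3 + (1/3)Q; the wedge Ps − Pb = 6 gives 184/3 + (1/3)Q − (65 - Q) = 6, so Q' = 7.25.
Then Pb = 65 − 1·7.25 = 57.75 and Ps = 184/3 + (1/3)·7.25 = 63.75.
ΔCS = ½(2.75 + 7.25)(62.25 − 57.75) = 22.5; ΔPS = ½(2.75 + 7.25)(63.75 − 62.25) = 7.5.
Government spending = 6 × 7.25 = 43.5.
Net change = 22.5 + 7.5 − 43.5 = -13.5. The loss equals the DWL triangle ½·6·4.5.

Net change in total surplus = -13.5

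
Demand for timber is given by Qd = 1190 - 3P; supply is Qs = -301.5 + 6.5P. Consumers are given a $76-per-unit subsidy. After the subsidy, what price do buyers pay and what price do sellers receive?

Buyers pay $105; sellers receive $181

Pre-subsidy: 1190 - 3P = -301.5 + 6.5P gives P* = 157, Q* = 719.
With the rebate, buyers effectively pay Pb = Ps − 76, where Ps is the price sellers receive.
Demand in terms of Ps becomes Qd = 1190 − 3(Ps − 76) = 1418 - 3Ps. Setting this equal to supply: 1418 - 3Ps = -301.5 + 6.5Ps, so Ps = 181.
Buyers pay Pb = 181 − 76 = 105; Q' = -301.5 + 6.5·181 = 875.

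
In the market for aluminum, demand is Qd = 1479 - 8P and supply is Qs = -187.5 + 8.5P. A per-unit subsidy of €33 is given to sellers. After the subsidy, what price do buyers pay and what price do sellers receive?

Pre-subsidy: 1479 - 8P = -187.5 + 8.5P gives P* = 101, Q* = 671.
With the subsidy, sellers receive Ps = Pb + 33 for each unit, where Pb is the price buyers pay.
Supply in terms of Pb becomes Qs = -187.5 + 8.5(Pb + 33) = 93 + 8.5Pb. Setting this equal to demand: 1479 - 8Pb = 93 + 8.5Pb, so Pb = 84.
Sellers receive Ps = 84 + 33 = 117; Q' = 1479 − 8·84 = 807.

Buyers pay €84; sellers receive €117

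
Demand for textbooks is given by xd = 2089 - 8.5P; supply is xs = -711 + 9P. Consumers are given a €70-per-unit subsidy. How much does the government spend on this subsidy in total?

Pre-subsidy: 2089 - 8.5P = -711 + 9P gives P* = 160, x* = 729.
With the rebate, buyers effectively pay Pb = Ps − 70, where Ps is the price sellers receive.
Demand in terms of Ps becomes xd = 2089 − 8.5(Ps − 70) = 2684 - 8.5Ps. Setting this equal to supply: 2684 - 8.5Ps = -711 + 9Ps, so Ps = 194.
Buyers pay Pb = 194 − 70 = 124; x' = -711 + 9·194 = 1035.
Government outlay = subsidy × quantity = 70 × 1035 = 72450.

Government cost = €72450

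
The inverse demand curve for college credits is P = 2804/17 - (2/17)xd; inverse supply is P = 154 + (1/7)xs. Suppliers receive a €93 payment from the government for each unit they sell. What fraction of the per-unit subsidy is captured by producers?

Producer share = 17/31

Pre-subsidy: 2804/17 - (2/17)x = 154 + (1/7)x gives x* = 42 and P* = 160.
With the subsidy, sellers receive Ps = Pb + 93 for each unit, where Pb is the price buyers pay.
On the curves, Pb = 2804/17 - (2/17)x and Ps = 154 + (1/7)x; the wedge Ps − Pb = 93 gives 154 + (1/7)x − (2804/17 - (2/17)x) = 93, so x' = 399.
Then Pb = 2804/17 − (2/17)·399 = 118 and Ps = 154 + (1/7)·399 = 211.
Buyers' price falls by P* − Pb = 160 − 118 = 42; sellers' price rises by Ps − P* = 211 − 160 = 51.
So producers capture 51/93 = 17/31 of each unit of subsidy.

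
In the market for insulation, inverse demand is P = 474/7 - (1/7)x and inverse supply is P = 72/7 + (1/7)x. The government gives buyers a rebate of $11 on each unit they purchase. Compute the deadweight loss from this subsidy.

Deadweight loss = $211.75

Pre-subsidy: 474/7 - (1/7)x = 72/7 + (1/7)x gives x* = 201 and P* = 39.
With the rebate, buyers effectively pay Pb = Ps − 11, where Ps is the price sellers receive.
On the curves, Pb = 474/7 - (1/7)x and Ps = 72/7 + (1/7)x; the wedge Ps − Pb = 11 gives 72/7 + (1/7)x − (474/7 - (1/7)x) = 11, so x' = 239.5.
Then Pb = 474/7 − (1/7)·239.5 = 33.5 and Ps = 72/7 + (1/7)·239.5 = 44.5.
The subsidy expands output by 239.5 − 201 = 38.5 past the efficient level; on those units the gap between marginal cost and willingness to pay runs from 0 up to 11.
DWL = ½ × 11 × 38.5 = 211.75.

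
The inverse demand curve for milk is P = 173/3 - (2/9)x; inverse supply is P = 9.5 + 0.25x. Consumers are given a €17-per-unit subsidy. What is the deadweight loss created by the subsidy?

Deadweight loss = €306

Pre-subsidy: 173/3 - (2/9)x = 9.5 + 0.25x gives x* = 102 and P* = 35.
With the rebate, buyers effectively pay Pb = Ps − 17, where Ps is the price sellers receive.
On the curves, Pb = 173/3 - (2/9)x and Ps = 9.5 + 0.25x; the wedge Ps − Pb = 17 gives 9.5 + 0.25x − (173/3 - (2/9)x) = 17, so x' = 138.
Then Pb = 173/3 − (2/9)·138 = 27 and Ps = 9.5 + 0.25·138 = 44.
The subsidy expands output by 138 − 102 = 36 past the efficient level; on those units the gap between marginal cost and willingness to pay runs from 0 up to 17.
DWL = ½ × 17 × 36 = 306.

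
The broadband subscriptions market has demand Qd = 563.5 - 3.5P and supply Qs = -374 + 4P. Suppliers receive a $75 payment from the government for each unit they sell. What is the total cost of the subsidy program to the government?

Pre-subsidy: 563.5 - 3.5P = -374 + 4P gives P* = 125, Q* = 126.
With the subsidy, sellers receive Ps = Pb + 75 for each unit, where Pb is the price buyers pay.
Supply in terms of Pb becomes Qs = -374 + 4(Pb + 75) = -74 + 4Pb. Setting this equal to demand: 563.5 - 3.5Pb = -74 + 4Pb, so Pb = 85.
Sellers receive Ps = 85 + 75 = 160; Q' = 563.5 − 3.5·85 = 266.
Government outlay = subsidy × quantity = 75 × 266 = 19950.

Government cost = $19950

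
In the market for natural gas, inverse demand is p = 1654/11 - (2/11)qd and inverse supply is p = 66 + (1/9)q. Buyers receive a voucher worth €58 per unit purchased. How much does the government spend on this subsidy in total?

Government cost = €28188

Pre-subsidy: 1654/11 - (2/11)q = 66 + (1/9)q gives q* = 288 and p* = 98.
With the rebate, buyers effectively pay pb = ps − 58, where ps is the price sellers receive.
On the curves, pb = 1654/11 - (2/11)q and ps = 66 + (1/9)q; the wedge ps − pb = 58 gives 66 + (1/9)q − (1654/11 - (2/11)q) = 58, so q' = 486.
Then pb = 1654/11 − (2/11)·486 = 62 and ps = 66 + (1/9)·486 = 120.
Government outlay = subsidy × quantity = 58 × 486 = 28188.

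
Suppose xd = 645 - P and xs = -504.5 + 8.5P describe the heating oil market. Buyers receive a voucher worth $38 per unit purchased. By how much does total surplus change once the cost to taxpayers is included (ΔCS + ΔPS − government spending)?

Pre-subsidy: 645 - P = -504.5 + 8.5P gives P* = 121, x* = 524.
With the rebate, buyers effectively pay Pb = Ps − 38, where Ps is the price sellers receive.
Demand in terms of Ps becomes xd = 645 − 1(Ps − 38) = 683 - Ps. Setting this equal to supply: 683 - Ps = -504.5 + 8.5Ps, so Ps = 125.
Buyers pay Pb = 125 − 38 = 87; x' = -504.5 + 8.5·125 = 558.
ΔCS = ½(524 + 558)(121 − 87) = 18394; ΔPS = ½(524 + 558)(125 − 121) = 2164.
Government spending = 38 × 558 = 21204.
Net change = 18394 + 2164 − 21204 = -646. The loss equals the DWL triangle ½·38·34.

Net change in total surplus = -$646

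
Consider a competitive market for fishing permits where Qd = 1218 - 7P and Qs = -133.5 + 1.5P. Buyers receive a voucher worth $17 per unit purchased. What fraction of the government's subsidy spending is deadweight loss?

Pre-subsidy: 1218 - 7P = -133.5 + 1.5P gives P* = 159, Q* = 105.
With the rebate, buyers effectively pay Pb = Ps − 17, where Ps is the price sellers receive.
Demand in terms of Ps becomes Qd = 1218 − 7(Ps − 17) = 1337 - 7Ps. Setting this equal to supply: 1337 - 7Ps = -133.5 + 1.5Ps, so Ps = 173.
Buyers pay Pb = 173 − 17 = 156; Q' = -133.5 + 1.5·173 = 126.
ΔCS = ½(105 + 126)(159 − 156) = 346.5; ΔPS = ½(105 + 126)(173 − 159) = 1617.
Government spending = 17 × 126 = 2142.
DWL = ½ × 17 × (126 − 105) = 178.5; fraction = 178.5 / 2142 = 1/12.

DWL / government spending = 1/12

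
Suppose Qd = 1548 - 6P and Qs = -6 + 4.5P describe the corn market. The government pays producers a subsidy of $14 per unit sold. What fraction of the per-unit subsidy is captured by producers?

Producer share = 4/7

Pre-subsidy: 1548 - 6P = -6 + 4.5P gives P* = 148, Q* = 660.
With the subsidy, sellers receive Ps = Pb + 14 for each unit, where Pb is the price buyers pay.
Supply in terms of Pb becomes Qs = -6 + 4.5(Pb + 14) = 57 + 4.5Pb. Setting this equal to demand: 1548 - 6Pb = 57 + 4.5Pb, so Pb = 142.
Sellers receive Ps = 142 + 14 = 156; Q' = 1548 − 6·142 = 696.
Buyers' price falls by P* − Pb = 148 − 142 = 6; sellers' price rises by Ps − P* = 156 − 148 = 8.
So producers capture 8/14 = 4/7 of each unit of subsidy.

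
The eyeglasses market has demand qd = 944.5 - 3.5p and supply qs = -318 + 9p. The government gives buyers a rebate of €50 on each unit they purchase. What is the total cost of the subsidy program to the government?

Government cost = €35850

Pre-subsidy: 944.5 - 3.5p = -318 + 9p gives p* = 101, q* = 591.
With the rebate, buyers effectively pay pb = ps − 50, where ps is the price sellers receive.
Demand in terms of ps becomes qd = 944.5 − 3.5(ps − 50) = 1119.5 - 3.5ps. Setting this equal to supply: 1119.5 - 3.5ps = -318 + 9ps, so ps = 115.
Buyers pay pb = 115 − 50 = 65; q' = -318 + 9·115 = 717.
Government outlay = subsidy × quantity = 50 × 717 = 35850.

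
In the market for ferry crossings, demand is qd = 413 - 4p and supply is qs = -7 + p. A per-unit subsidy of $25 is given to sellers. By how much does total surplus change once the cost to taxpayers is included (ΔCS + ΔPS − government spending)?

Net change in total surplus = -$250

Pre-subsidy: 413 - 4p = -7 + p gives p* = 84, q* = 77.
With the subsidy, sellers receive ps = pb + 25 for each unit, where pb is the price buyers pay.
Supply in terms of pb becomes qs = -7 + 1(pb + 25) = 18 + pb. Setting this equal to demand: 413 - 4pb = 18 + pb, so pb = 79.
Sellers receive ps = 79 + 25 = 104; q' = 413 − 4·79 = 97.
ΔCS = ½(77 + 97)(84 − 79) = 435; ΔPS = ½(77 + 97)(104 − 84) = 1740.
Government spending = 25 × 97 = 2425.
Net change = 435 + 1740 − 2425 = -250. The loss equals the DWL triangle ½·25·20.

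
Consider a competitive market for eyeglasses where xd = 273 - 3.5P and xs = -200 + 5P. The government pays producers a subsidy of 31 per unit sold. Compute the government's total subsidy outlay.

Government cost = 74865/17

Pre-subsidy: 273 - 3.5P = -200 + 5P gives P* = 946/17, x* = 1330/17.
With the subsidy, sellers receive Ps = Pb + 31 for each unit, where Pb is the price buyers pay.
Supply in terms of Pb becomes xs = -200 + 5(Pb + 31) = -45 + 5Pb. Setting this equal to demand: 273 - 3.5Pb = -45 + 5Pb, so Pb = 636/17.
Sellers receive Ps = 636/17 + 31 = 1163/17; x' = 273 − 3.5·(636/17) = 2415/17.
Government outlay = subsidy × quantity = 31 × 2415/17 = 74865/17.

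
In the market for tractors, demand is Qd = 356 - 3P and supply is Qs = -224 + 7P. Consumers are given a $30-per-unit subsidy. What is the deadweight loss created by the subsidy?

Deadweight loss = $945

Pre-subsidy: 356 - 3P = -224 + 7P gives P* = 58, Q* = 182.
With the rebate, buyers effectively pay Pb = Ps − 30, where Ps is the price sellers receive.
Demand in terms of Ps becomes Qd = 356 − 3(Ps − 30) = 446 - 3Ps. Setting this equal to supply: 446 - 3Ps = -224 + 7Ps, so Ps = 67.
Buyers pay Pb = 67 − 30 = 37; Q' = -224 + 7·67 = 245.
The subsidy expands output by 245 − 182 = 63 past the efficient level; on those units the gap between marginal cost and willingness to pay runs from 0 up to 30.
DWL = ½ × 30 × 63 = 945.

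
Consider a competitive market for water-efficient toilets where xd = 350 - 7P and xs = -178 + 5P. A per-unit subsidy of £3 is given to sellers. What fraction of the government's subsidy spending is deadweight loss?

Pre-subsidy: 350 - 7P = -178 + 5P gives P* = 44, x* = 42.
With the subsidy, sellers receive Ps = Pb + 3 for each unit, where Pb is the price buyers pay.
Supply in terms of Pb becomes xs = -178 + 5(Pb + 3) = -163 + 5Pb. Setting this equal to demand: 350 - 7Pb = -163 + 5Pb, so Pb = 42.75.
Sellers receive Ps = 42.75 + 3 = 45.75; x' = 350 − 7·42.75 = 50.75.
ΔCS = ½(42 + 50.75)(44 − 42.75) = 57.96875; ΔPS = ½(42 + 50.75)(45.75 − 44) = 81.15625.
Government spending = 3 × 50.75 = 152.25.
DWL = ½ × 3 × (50.75 − 42) = 13.125; fraction = 13.125 / 152.25 = 5/58.

DWL / government spending = 5/58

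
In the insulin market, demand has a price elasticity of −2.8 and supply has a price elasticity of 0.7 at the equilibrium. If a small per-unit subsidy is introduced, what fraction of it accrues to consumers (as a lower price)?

For a small subsidy around the equilibrium, the benefit split depends on the relative slopes, which at a point are proportional to the elasticities.
Buyer share = εs/(εs + |εd|) = 0.7/(0.7 + 2.8) = 0.2; seller share = |εd|/(εs + |εd|) = 0.8.

Consumer share = 0.2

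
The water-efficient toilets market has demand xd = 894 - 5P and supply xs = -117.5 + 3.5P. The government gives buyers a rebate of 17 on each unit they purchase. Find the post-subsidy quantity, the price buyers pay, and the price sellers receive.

Pre-subsidy: 894 - 5P = -117.5 + 3.5P gives P* = 119, x* = 299.
With the rebate, buyers effectively pay Pb = Ps − 17, where Ps is the price sellers receive.
Demand in terms of Ps becomes xd = 894 − 5(Ps − 17) = 979 - 5Ps. Setting this equal to supply: 979 - 5Ps = -117.5 + 3.5Ps, so Ps = 129.
Buyers pay Pb = 129 − 17 = 112; x' = -117.5 + 3.5·129 = 334.

x' = 334; buyers pay 112; sellers receive 129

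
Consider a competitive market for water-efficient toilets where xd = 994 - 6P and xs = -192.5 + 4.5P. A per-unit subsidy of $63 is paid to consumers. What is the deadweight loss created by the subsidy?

Pre-subsidy: 994 - 6P = -192.5 + 4.5P gives P* = 113, x* = 316.
With the rebate, buyers effectively pay Pb = Ps − 63, where Ps is the price sellers receive.
Demand in terms of Ps becomes xd = 994 − 6(Ps − 63) = 1372 - 6Ps. Setting this equal to supply: 1372 - 6Ps = -192.5 + 4.5Ps, so Ps = 149.
Buyers pay Pb = 149 − 63 = 86; x' = -192.5 + 4.5·149 = 478.
The subsidy expands output by 478 − 316 = 162 past the efficient level; on those units the gap between marginal cost and willingness to pay runs from 0 up to 63.
DWL = ½ × 63 × 162 = 5103.

Deadweight loss = $5103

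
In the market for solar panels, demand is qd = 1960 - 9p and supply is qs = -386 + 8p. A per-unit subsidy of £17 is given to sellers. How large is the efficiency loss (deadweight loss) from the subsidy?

Pre-subsidy: 1960 - 9p = -386 + 8p gives p* = 138, q* = 718.
With the subsidy, sellers receive ps = pb + 17 for each unit, where pb is the price buyers pay.
Supply in terms of pb becomes qs = -386 + 8(pb + 17) = -250 + 8pb. Setting this equal to demand: 1960 - 9pb = -250 + 8pb, so pb = 130.
Sellers receive ps = 130 + 17 = 147; q' = 1960 − 9·130 = 790.
The subsidy expands output by 790 − 718 = 72 past the efficient level; on those units the gap between marginal cost and willingness to pay runs from 0 up to 17.
DWL = ½ × 17 × 72 = 612.

Deadweight loss = £612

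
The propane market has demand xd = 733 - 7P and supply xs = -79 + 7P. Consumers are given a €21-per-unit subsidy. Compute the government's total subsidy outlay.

Government cost = €8410.5

Pre-subsidy: 733 - 7P = -79 + 7P gives P* = 58, x* = 327.
With the rebate, buyers effectively pay Pb = Ps − 21, where Ps is the price sellers receive.
Demand in terms of Ps becomes xd = 733 − 7(Ps − 21) = 880 - 7Ps. Setting this equal to supply: 880 - 7Ps = -79 + 7Ps, so Ps = 68.5.
Buyers pay Pb = 68.5 − 21 = 47.5; x' = -79 + 7·68.5 = 400.5.
Government outlay = subsidy × quantity = 21 × 400.5 = 8410.5.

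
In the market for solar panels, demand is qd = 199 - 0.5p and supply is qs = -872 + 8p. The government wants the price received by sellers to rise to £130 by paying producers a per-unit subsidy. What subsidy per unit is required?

At a seller price of 130, quantity supplied is -872 + 8·130 = 168.
Buyers absorb 168 only when they pay pb with 199 − 0.5·pb = 168, i.e. pb = 62.
s = ps − pb = 130 − 62 = 68.

Required subsidy s = £68 per unit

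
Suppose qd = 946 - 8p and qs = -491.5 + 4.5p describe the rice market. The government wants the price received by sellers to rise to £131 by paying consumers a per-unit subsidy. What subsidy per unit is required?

Required subsidy s = £25 per unit

At a seller price of 131, quantity supplied is -491.5 + 4.5·131 = 98.
Buyers absorb 98 only when they pay pb with 946 − 8·pb = 98, i.e. pb = 106.
s = ps − pb = 131 − 106 = 25.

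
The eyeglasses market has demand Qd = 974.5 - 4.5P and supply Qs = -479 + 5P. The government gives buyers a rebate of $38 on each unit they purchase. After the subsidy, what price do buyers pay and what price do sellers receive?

Pre-subsidy: 974.5 - 4.5P = -479 + 5P gives P* = 153, Q* = 286.
With the rebate, buyers effectively pay Pb = Ps − 38, where Ps is the price sellers receive.
Demand in terms of Ps becomes Qd = 974.5 − 4.5(Ps − 38) = 1145.5 - 4.5Ps. Setting this equal to supply: 1145.5 - 4.5Ps = -479 + 5Ps, so Ps = 171.
Buyers pay Pb = 171 − 38 = 133; Q' = -479 + 5·171 = 376.

Buyers pay $133; sellers receive $171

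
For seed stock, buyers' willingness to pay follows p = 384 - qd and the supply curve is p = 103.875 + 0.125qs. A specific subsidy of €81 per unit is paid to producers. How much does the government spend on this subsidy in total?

Pre-subsidy: 384 - q = 103.875 + 0.125q gives q* = 249 and p* = 135.
With the subsidy, sellers receive ps = pb + 81 for each unit, where pb is the price buyers pay.
On the curves, pb = 384 - q and ps = 103.875 + 0.125q; the wedge ps − pb = 81 gives 103.875 + 0.125q − (384 - q) = 81, so q' = 321.
Then pb = 384 − 1·321 = 63 and ps = 103.875 + 0.125·321 = 144.
Government outlay = subsidy × quantity = 81 × 321 = 26001.

Government cost = €26001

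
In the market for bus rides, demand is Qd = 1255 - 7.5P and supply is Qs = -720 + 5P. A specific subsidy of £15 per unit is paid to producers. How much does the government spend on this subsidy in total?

Government cost = £1725

Pre-subsidy: 1255 - 7.5P = -720 + 5P gives P* = 158, Q* = 70.
With the subsidy, sellers receive Ps = Pb + 15 for each unit, where Pb is the price buyers pay.
Supply in terms of Pb becomes Qs = -720 + 5(Pb + 15) = -645 + 5Pb. Setting this equal to demand: 1255 - 7.5Pb = -645 + 5Pb, so Pb = 152.
Sellers receive Ps = 152 + 15 = 167; Q' = 1255 − 7.5·152 = 115.
Government outlay = subsidy × quantity = 15 × 115 = 1725.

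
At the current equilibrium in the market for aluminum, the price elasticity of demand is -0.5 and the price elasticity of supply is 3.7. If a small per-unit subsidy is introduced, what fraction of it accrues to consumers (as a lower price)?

For a small subsidy around the equilibrium, the benefit split depends on the relative slopes, which at a point are proportional to the elasticities.
Buyer share = εs/(εs + |εd|) = 3.7/(3.7 + 0.5) = 37/42; seller share = |εd|/(εs + |εd|) = 5/42.

Consumer share = 37/42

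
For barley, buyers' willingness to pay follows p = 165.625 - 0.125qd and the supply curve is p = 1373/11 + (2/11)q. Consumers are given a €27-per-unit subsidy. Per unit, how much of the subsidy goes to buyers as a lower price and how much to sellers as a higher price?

Buyers gain €11 per unit; sellers gain €16 per unit

Pre-subsidy: 165.625 - 0.125q = 1373/11 + (2/11)q gives q* = 133 and p* = 149.
With the rebate, buyers effectively pay pb = ps − 27, where ps is the price sellers receive.
On the curves, pb = 165.625 - 0.125q and ps = 1373/11 + (2/11)q; the wedge ps − pb = 27 gives 1373/11 + (2/11)q − (165.625 - 0.125q) = 27, so q' = 221.
Then pb = 165.625 − 0.125·221 = 138 and ps = 1373/11 + (2/11)·221 = 165.
Buyers' price falls by p* − pb = 149 − 138 = 11; sellers' price rises by ps − p* = 165 − 149 = 16.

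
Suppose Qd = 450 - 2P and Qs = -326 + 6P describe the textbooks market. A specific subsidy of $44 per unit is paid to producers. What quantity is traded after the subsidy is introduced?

Pre-subsidy: 450 - 2P = -326 + 6P gives P* = 97, Q* = 256.
With the subsidy, sellers receive Ps = Pb + 44 for each unit, where Pb is the price buyers pay.
Supply in terms of Pb becomes Qs = -326 + 6(Pb + 44) = -62 + 6Pb. Setting this equal to demand: 450 - 2Pb = -62 + 6Pb, so Pb = 64.
Sellers receive Ps = 64 + 44 = 108; Q' = 450 − 2·64 = 322.

Q' = 322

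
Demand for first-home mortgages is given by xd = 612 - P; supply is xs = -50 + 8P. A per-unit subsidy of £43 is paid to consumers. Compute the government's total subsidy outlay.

Government cost = 74390/3

Pre-subsidy: 612 - P = -50 + 8P gives P* = 662/9, x* = 4846/9.
With the rebate, buyers effectively pay Pb = Ps − 43, where Ps is the price sellers receive.
Demand in terms of Ps becomes xd = 612 − 1(Ps − 43) = 655 - Ps. Setting this equal to supply: 655 - Ps = -50 + 8Ps, so Ps = 235/3.
Buyers pay Pb = 235/3 − 43 = 106/3; x' = -50 + 8·(235/3) = 1730/3.
Government outlay = subsidy × quantity = 43 × 1730/3 = 74390/3.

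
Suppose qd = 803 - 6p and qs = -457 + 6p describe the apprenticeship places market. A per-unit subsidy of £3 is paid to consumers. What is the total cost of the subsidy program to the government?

Pre-subsidy: 803 - 6p = -457 + 6p gives p* = 105, q* = 173.
With the rebate, buyers effectively pay pb = ps − 3, where ps is the price sellers receive.
Demand in terms of ps becomes qd = 803 − 6(ps − 3) = 821 - 6ps. Setting this equal to supply: 821 - 6ps = -457 + 6ps, so ps = 106.5.
Buyers pay pb = 106.5 − 3 = 103.5; q' = -457 + 6·106.5 = 182.
Government outlay = subsidy × quantity = 3 × 182 = 546.

Government cost = £546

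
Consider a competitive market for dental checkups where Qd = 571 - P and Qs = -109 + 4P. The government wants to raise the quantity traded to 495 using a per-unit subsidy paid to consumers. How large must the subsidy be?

At Q = 495, invert demand for the buyer price: Pb = (571 − 495)/1 = 76; invert supply for the seller price: Ps = (495 − (-109))/4 = 151.
The subsidy must fill the gap: s = Ps − Pb = 151 − 76 = 75.

Required subsidy s = 75 per unit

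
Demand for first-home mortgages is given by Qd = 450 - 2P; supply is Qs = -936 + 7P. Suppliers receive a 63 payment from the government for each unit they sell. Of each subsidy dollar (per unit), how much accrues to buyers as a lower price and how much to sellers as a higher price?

Pre-subsidy: 450 - 2P = -936 + 7P gives P* = 154, Q* = 142.
With the subsidy, sellers receive Ps = Pb + 63 for each unit, where Pb is the price buyers pay.
Supply in terms of Pb becomes Qs = -936 + 7(Pb + 63) = -495 + 7Pb. Setting this equal to demand: 450 - 2Pb = -495 + 7Pb, so Pb = 105.
Sellers receive Ps = 105 + 63 = 168; Q' = 450 − 2·105 = 240.
Buyers' price falls by P* − Pb = 154 − 105 = 49; sellers' price rises by Ps − P* = 168 − 154 = 14.

Buyers gain 49 per unit; sellers gain 14 per unit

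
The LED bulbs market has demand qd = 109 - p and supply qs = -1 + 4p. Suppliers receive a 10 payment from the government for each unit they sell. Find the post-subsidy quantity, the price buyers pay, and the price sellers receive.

Pre-subsidy: 109 - p = -1 + 4p gives p* = 22, q* = 87.
With the subsidy, sellers receive ps = pb + 10 for each unit, where pb is the price buyers pay.
Supply in terms of pb becomes qs = -1 + 4(pb + 10) = 39 + 4pb. Setting this equal to demand: 109 - pb = 39 + 4pb, so pb = 14.
Sellers receive ps = 14 + 10 = 24; q' = 109 − 1·14 = 95.

q' = 95; buyers pay 14; sellers receive 24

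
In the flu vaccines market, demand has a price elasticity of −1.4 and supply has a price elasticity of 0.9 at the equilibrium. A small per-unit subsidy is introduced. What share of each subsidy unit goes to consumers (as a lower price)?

For a small subsidy around the equilibrium, the benefit split depends on the relative slopes, which at a point are proportional to the elasticities.
Buyer share = εs/(εs + |εd|) = 0.9/(0.9 + 1.4) = 9/23; seller share = |εd|/(εs + |εd|) = 14/23.

Consumer share = 9/23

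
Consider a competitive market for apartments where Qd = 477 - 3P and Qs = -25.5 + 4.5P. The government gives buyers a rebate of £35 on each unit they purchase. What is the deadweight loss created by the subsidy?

Pre-subsidy: 477 - 3P = -25.5 + 4.5P gives P* = 67, Q* = 276.
With the rebate, buyers effectively pay Pb = Ps − 35, where Ps is the price sellers receive.
Demand in terms of Ps becomes Qd = 477 − 3(Ps − 35) = 582 - 3Ps. Setting this equal to supply: 582 - 3Ps = -25.5 + 4.5Ps, so Ps = 81.
Buyers pay Pb = 81 − 35 = 46; Q' = -25.5 + 4.5·81 = 339.
The subsidy expands output by 339 − 276 = 63 past the efficient level; on those units the gap between marginal cost and willingness to pay runs from 0 up to 35.
DWL = ½ × 35 × 63 = 1102.5.

Deadweight loss = £1102.5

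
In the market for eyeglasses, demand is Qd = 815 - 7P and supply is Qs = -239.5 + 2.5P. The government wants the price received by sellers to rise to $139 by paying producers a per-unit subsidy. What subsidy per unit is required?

Required subsidy s = $38 per unit

At a seller price of 139, quantity supplied is -239.5 + 2.5·139 = 108.
Buyers absorb 108 only when they pay Pb with 815 − 7·Pb = 108, i.e. Pb = 101.
s = Ps − Pb = 139 − 101 = 38.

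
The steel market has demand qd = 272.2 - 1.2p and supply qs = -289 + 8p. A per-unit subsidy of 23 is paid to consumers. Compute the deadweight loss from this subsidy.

Deadweight loss = 276

Pre-subsidy: 272.2 - 1.2p = -289 + 8p gives p* = 61, q* = 199.
With the rebate, buyers effectively pay pb = ps − 23, where ps is the price sellers receive.
Demand in terms of ps becomes qd = 272.2 − 1.2(ps − 23) = 299.8 - 1.2ps. Setting this equal to supply: 299.8 - 1.2ps = -289 + 8ps, so ps = 64.
Buyers pay pb = 64 − 23 = 41; q' = -289 + 8·64 = 223.
The subsidy expands output by 223 − 199 = 24 past the efficient level; on those units the gap between marginal cost and willingness to pay runs from 0 up to 23.
DWL = ½ × 23 × 24 = 276.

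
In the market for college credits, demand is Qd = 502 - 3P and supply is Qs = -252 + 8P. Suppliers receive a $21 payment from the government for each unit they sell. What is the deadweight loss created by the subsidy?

Pre-subsidy: 502 - 3P = -252 + 8P gives P* = 754/11, Q* = 3260/11.
With the subsidy, sellers receive Ps = Pb + 21 for each unit, where Pb is the price buyers pay.
Supply in terms of Pb becomes Qs = -252 + 8(Pb + 21) = -84 + 8Pb. Setting this equal to demand: 502 - 3Pb = -84 + 8Pb, so Pb = 586/11.
Sellers receive Ps = 586/11 + 21 = 817/11; Q' = 502 − 3·(586/11) = 3764/11.
The subsidy expands output by 3764/11 − 3260/11 = 504/11 past the efficient level; on those units the gap between marginal cost and willingness to pay runs from 0 up to 21.
DWL = ½ × 21 × 504/11 = 5292/11.

Deadweight loss = 5292/11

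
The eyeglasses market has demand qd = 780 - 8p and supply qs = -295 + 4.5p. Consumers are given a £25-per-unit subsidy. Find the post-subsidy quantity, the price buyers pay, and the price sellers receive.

Pre-subsidy: 780 - 8p = -295 + 4.5p gives p* = 86, q* = 92.
With the rebate, buyers effectively pay pb = ps − 25, where ps is the price sellers receive.
Demand in terms of ps becomes qd = 780 − 8(ps − 25) = 980 - 8ps. Setting this equal to supply: 980 - 8ps = -295 + 4.5ps, so ps = 102.
Buyers pay pb = 102 − 25 = 77; q' = -295 + 4.5·102 = 164.

q' = 164; buyers pay £77; sellers receive £102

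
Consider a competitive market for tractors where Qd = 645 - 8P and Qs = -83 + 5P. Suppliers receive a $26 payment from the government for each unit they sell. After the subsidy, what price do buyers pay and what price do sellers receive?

Pre-subsidy: 645 - 8P = -83 + 5P gives P* = 56, Q* = 197.
With the subsidy, sellers receive Ps = Pb + 26 for each unit, where Pb is the price buyers pay.
Supply in terms of Pb becomes Qs = -83 + 5(Pb + 26) = 47 + 5Pb. Setting this equal to demand: 645 - 8Pb = 47 + 5Pb, so Pb = 46.
Sellers receive Ps = 46 + 26 = 72; Q' = 645 − 8·46 = 277.

Buyers pay $46; sellers receive $72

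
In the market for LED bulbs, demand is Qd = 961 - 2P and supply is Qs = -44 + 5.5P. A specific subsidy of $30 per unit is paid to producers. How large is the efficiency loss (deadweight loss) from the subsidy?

Deadweight loss = $660

Pre-subsidy: 961 - 2P = -44 + 5.5P gives P* = 134, Q* = 693.
With the subsidy, sellers receive Ps = Pb + 30 for each unit, where Pb is the price buyers pay.
Supply in terms of Pb becomes Qs = -44 + 5.5(Pb + 30) = 121 + 5.5Pb. Setting this equal to demand: 961 - 2Pb = 121 + 5.5Pb, so Pb = 112.
Sellers receive Ps = 112 + 30 = 142; Q' = 961 − 2·112 = 737.
The subsidy expands output by 737 − 693 = 44 past the efficient level; on those units the gap between marginal cost and willingness to pay runs from 0 up to 30.
DWL = ½ × 30 × 44 = 660.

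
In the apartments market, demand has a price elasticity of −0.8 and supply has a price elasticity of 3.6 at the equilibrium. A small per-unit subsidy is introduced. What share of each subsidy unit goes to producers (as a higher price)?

Producer share = 2/11

For a small subsidy around the equilibrium, the benefit split depends on the relative slopes, which at a point are proportional to the elasticities.
Buyer share = εs/(εs + |εd|) = 3.6/(3.6 + 0.8) = 9/11; seller share = |εd|/(εs + |εd|) = 2/11.
So producers capture 2/11 of the subsidy.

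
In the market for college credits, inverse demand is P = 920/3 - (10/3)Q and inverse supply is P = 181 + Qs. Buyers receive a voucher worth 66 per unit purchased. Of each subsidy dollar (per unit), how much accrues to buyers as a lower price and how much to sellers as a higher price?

Buyers gain 660/13 per unit; sellers gain 198/13 per unit

Pre-subsidy: 920/3 - (10/3)Q = 181 + Q gives Q* = 29 and P* = 210.
With the rebate, buyers effectively pay Pb = Ps − 66, where Ps is the price sellers receive.
On the curves, Pb = 920/3 - (10/3)Q and Ps = 181 + Q; the wedge Ps − Pb = 66 gives 181 + Q − (920/3 - (10/3)Q) = 66, so Q' = 575/13.
Then Pb = 920/3 − (10/3)·(575/13) = 2070/13 and Ps = 181 + 1·(575/13) = 2928/13.
Buyers' price falls by P* − Pb = 210 − 2070/13 = 660/13; sellers' price rises by Ps − P* = 2928/13 − 210 = 198/13.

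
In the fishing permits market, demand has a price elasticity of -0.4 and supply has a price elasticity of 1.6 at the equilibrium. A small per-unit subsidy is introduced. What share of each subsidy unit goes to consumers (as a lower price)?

Consumer share = 0.8

For a small subsidy around the equilibrium, the benefit split depends on the relative slopes, which at a point are proportional to the elasticities.
Buyer share = εs/(εs + |εd|) = 1.6/(1.6 + 0.4) = 0.8; seller share = |εd|/(εs + |εd|) = 0.2.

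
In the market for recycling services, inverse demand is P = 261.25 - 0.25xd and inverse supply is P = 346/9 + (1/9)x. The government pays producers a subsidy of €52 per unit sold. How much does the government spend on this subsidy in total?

Pre-subsidy: 261.25 - 0.25x = 346/9 + (1/9)x gives x* = 617 and P* = 107.
With the subsidy, sellers receive Ps = Pb + 52 for each unit, where Pb is the price buyers pay.
On the curves, Pb = 261.25 - 0.25x and Ps = 346/9 + (1/9)x; the wedge Ps − Pb = 52 gives 346/9 + (1/9)x − (261.25 - 0.25x) = 52, so x' = 761.
Then Pb = 261.25 − 0.25·761 = 71 and Ps = 346/9 + (1/9)·761 = 123.
Government outlay = subsidy × quantity = 52 × 761 = 39572.

Government cost = €39572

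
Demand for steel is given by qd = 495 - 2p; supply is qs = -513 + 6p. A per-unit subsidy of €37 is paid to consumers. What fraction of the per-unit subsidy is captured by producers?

Producer share = 0.25

Pre-subsidy: 495 - 2p = -513 + 6p gives p* = 126, q* = 243.
With the rebate, buyers effectively pay pb = ps − 37, where ps is the price sellers receive.
Demand in terms of ps becomes qd = 495 − 2(ps − 37) = 569 - 2ps. Setting this equal to supply: 569 - 2ps = -513 + 6ps, so ps = 135.25.
Buyers pay pb = 135.25 − 37 = 98.25; q' = -513 + 6·135.25 = 298.5.
Buyers' price falls by p* − pb = 126 − 98.25 = 27.75; sellers' price rises by ps − p* = 135.25 − 126 = 9.25.
So producers capture 9.25/37 = 0.25 of each unit of subsidy.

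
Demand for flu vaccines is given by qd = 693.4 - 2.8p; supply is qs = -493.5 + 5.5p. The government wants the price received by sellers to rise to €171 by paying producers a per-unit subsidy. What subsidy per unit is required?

Required subsidy s = €83 per unit

At a seller price of 171, quantity supplied is -493.5 + 5.5·171 = 447.
Buyers absorb 447 only when they pay pb with 693.4 − 2.8·pb = 447, i.e. pb = 88.
s = ps − pb = 171 − 88 = 83.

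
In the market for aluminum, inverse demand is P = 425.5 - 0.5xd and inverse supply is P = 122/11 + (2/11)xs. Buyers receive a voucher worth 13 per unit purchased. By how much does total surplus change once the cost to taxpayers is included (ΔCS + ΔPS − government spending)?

Pre-subsidy: 425.5 - 0.5x = 122/11 + (2/11)x gives x* = 607.8 and P* = 121.6.
With the rebate, buyers effectively pay Pb = Ps − 13, where Ps is the price sellers receive.
On the curves, Pb = 425.5 - 0.5x and Ps = 122/11 + (2/11)x; the wedge Ps − Pb = 13 gives 122/11 + (2/11)x − (425.5 - 0.5x) = 13, so x' = 9403/15.
Then Pb = 425.5 − 0.5·(9403/15) = 1681/15 and Ps = 122/11 + (2/11)·(9403/15) = 1876/15.
ΔCS = ½(607.8 + 9403/15)(121.6 − 1681/15) = 264836/45; ΔPS = ½(607.8 + 9403/15)(1876/15 − 121.6) = 96304/45.
Government spending = 13 × 9403/15 = 122239/15.
Net change = 264836/45 + 96304/45 − 122239/15 = -1859/15. The loss equals the DWL triangle ½·13·286/15.

Net change in total surplus = -1859/15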